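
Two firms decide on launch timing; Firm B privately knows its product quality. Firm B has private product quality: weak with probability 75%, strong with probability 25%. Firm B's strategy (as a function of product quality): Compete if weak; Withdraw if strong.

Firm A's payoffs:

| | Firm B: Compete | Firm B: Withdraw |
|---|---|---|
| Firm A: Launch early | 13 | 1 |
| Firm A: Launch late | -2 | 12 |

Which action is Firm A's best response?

E[Launch early] = 0.75·(13) + 0.25·(1) = 10
E[Launch late] = 0.75·(-2) + 0.25·(12) = 1.5
Best response: Launch early (10 is the largest).

Launch early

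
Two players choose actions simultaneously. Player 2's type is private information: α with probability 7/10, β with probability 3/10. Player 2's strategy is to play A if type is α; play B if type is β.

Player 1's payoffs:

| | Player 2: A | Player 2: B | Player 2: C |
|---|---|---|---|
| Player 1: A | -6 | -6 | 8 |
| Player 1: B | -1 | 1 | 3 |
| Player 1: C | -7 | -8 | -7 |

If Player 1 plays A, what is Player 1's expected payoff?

-6

E[A] = 7/10·(-6) + 3/10·(-6) = (-21/5) + (-9/5) = -6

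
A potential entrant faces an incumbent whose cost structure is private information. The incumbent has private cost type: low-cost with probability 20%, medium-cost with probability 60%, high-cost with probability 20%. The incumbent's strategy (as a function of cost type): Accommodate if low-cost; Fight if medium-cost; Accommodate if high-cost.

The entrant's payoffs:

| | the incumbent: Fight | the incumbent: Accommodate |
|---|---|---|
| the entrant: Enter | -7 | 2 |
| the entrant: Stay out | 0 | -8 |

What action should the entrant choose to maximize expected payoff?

E[Enter] = 0.2·(2) + 0.6·(-7) + 0.2·(2) = -3.4
E[Stay out] = 0.2·(-8) + 0.6·(0) + 0.2·(-8) = -3.2
Best response: Stay out (-3.2 is the largest).

Stay out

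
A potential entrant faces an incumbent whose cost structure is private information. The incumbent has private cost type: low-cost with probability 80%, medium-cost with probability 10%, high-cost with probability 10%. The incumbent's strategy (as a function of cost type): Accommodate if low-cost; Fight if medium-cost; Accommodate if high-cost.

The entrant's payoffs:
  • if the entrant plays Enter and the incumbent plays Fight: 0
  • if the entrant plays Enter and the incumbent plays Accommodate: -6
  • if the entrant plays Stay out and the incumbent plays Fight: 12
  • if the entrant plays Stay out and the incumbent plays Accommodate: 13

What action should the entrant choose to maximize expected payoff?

Compute the entrant's expected payoff for each action, taking the expectation over the incumbent's type.
E[Enter] = 0.8·(-6) + 0.1·(0) + 0.1·(-6) = -5.4
E[Stay out] = 0.8·(13) + 0.1·(12) + 0.1·(13) = 12.9
Best response: Stay out (12.9 is the largest).

Stay out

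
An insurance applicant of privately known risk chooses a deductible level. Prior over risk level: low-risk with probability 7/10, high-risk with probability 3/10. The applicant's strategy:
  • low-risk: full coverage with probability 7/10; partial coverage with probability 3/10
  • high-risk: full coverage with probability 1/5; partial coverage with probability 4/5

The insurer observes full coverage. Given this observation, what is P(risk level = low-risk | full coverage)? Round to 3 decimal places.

P(full coverage) = (7/10)·(7/10) + (3/10)·(1/5) = 11/20
P(low-risk | full coverage) = ((7/10)·(7/10)) / (11/20) = (49/100) / (11/20) = 49/55

0.891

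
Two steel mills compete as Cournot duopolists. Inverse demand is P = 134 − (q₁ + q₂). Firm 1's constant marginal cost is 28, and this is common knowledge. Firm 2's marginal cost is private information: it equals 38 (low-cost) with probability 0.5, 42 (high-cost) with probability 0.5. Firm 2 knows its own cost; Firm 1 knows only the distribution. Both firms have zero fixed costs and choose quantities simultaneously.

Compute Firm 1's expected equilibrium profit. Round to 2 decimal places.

1547.11

Each type of Firm 2 best-responds to q₁; Firm 1 best-responds to the expected q₂ over Firm 2's types.
Firm 2 with cost c maximizes (134 − (q₁+q₂) − c)·q₂, giving q₂(c) = (134 − c − q₁)/2.
E[c₂] = 0.5·38 + 0.5·42 = 40
Firm 1's FOC against E[q₂] yields q₁ = (134 − 2·28 + E[c₂])/3 = (134 − 56 + 40)/3 = 39.3333.
E[P] = 134 − (q₁ + E[q₂]) = 67.3333; Firm 1's expected profit = (E[P] − 28)·q₁ = (67.3333 − 28)·39.3333 = 1547.11.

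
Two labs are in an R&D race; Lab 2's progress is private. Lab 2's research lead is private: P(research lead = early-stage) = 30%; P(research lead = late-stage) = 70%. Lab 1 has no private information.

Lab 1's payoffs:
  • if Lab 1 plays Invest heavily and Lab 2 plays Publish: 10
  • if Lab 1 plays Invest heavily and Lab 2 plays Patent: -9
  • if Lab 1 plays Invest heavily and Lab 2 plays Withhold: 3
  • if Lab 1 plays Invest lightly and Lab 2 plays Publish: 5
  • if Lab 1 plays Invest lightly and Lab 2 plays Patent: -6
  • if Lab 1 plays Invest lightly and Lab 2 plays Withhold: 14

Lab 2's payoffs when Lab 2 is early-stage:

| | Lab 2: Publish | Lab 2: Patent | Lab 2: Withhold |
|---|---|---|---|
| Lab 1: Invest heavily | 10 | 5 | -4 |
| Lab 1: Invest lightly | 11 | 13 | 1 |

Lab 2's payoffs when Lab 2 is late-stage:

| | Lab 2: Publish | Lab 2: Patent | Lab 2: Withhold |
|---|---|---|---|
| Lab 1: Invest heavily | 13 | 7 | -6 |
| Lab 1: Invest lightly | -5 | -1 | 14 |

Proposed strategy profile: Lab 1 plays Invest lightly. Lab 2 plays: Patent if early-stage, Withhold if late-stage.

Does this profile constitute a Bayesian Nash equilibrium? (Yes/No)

Yes

Lab 1 plays Invest lightly: E[Invest lightly] = 0.3·(-6) + 0.7·(14) = 8; E[Invest heavily] = -0.6. Best-responding. ✓
Lab 2 (research lead early-stage), facing Invest lightly: Publish gives 11, Patent gives 13, Withhold gives 1. Proposed Patent is best. ✓
Lab 2 (research lead late-stage), facing Invest lightly: Publish gives -5, Patent gives -1, Withhold gives 14. Proposed Withhold is best. ✓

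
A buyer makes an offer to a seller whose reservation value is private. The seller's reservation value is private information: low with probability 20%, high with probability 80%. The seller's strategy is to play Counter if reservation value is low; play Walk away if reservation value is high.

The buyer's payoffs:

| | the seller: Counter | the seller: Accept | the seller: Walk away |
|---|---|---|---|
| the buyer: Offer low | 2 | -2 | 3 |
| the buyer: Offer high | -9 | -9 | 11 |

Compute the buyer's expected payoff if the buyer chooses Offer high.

E[Offer high] = 0.2·(-9) + 0.8·11 = (-1.8) + 8.8 = 7

7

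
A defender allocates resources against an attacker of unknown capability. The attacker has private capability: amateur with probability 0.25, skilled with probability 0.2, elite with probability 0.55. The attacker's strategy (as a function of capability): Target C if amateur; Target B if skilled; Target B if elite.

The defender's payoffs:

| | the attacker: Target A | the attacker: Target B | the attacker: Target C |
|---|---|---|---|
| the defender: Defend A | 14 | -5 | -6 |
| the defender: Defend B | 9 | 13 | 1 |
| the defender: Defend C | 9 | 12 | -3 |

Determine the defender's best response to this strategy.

E[Defend A] = 0.25·(-6) + 0.2·(-5) + 0.55·(-5) = -5.25
E[Defend B] = 0.25·(1) + 0.2·(13) + 0.55·(13) = 10
E[Defend C] = 0.25·(-3) + 0.2·(12) + 0.55·(12) = 8.25
Best response: Defend B (10 is the largest).

Defend B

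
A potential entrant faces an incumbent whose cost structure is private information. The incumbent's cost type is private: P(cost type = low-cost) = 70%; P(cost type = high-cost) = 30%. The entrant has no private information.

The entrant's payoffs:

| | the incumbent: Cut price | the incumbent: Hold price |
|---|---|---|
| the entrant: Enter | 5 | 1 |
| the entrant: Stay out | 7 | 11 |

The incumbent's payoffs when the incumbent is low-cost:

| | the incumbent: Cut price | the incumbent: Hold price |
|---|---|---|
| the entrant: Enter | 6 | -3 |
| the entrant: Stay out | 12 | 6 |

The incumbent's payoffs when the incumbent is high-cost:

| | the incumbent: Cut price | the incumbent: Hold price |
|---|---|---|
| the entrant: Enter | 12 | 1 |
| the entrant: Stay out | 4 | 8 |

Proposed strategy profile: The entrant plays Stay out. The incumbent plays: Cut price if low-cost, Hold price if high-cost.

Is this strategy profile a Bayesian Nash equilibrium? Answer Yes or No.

The entrant plays Stay out: E[Stay out] = 0.7·(7) + 0.3·(11) = 8.2; E[Enter] = 3.8. Best-responding. ✓
The incumbent (cost type low-cost), facing Stay out: Cut price gives 12, Hold price gives 6. Proposed Cut price is best. ✓
The incumbent (cost type high-cost), facing Stay out: Cut price gives 4, Hold price gives 8. Proposed Hold price is best. ✓

Yes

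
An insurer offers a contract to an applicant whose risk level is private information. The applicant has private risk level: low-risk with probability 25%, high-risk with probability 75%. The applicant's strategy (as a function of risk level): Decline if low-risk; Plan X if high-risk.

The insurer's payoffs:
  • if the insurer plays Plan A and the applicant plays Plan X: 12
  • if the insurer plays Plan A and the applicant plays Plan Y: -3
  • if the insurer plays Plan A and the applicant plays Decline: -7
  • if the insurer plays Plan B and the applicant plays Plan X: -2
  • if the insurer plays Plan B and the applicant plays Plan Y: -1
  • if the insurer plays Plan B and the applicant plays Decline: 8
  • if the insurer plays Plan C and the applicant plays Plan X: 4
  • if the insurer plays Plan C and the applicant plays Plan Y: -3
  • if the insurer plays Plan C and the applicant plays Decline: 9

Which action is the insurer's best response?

Compute the insurer's expected payoff for each action, taking the expectation over the applicant's type.
E[Plan A] = 0.25·(-7) + 0.75·(12) = 7.25
E[Plan B] = 0.25·(8) + 0.75·(-2) = 0.5
E[Plan C] = 0.25·(9) + 0.75·(4) = 5.25
Best response: Plan A (7.25 is the largest).

Plan A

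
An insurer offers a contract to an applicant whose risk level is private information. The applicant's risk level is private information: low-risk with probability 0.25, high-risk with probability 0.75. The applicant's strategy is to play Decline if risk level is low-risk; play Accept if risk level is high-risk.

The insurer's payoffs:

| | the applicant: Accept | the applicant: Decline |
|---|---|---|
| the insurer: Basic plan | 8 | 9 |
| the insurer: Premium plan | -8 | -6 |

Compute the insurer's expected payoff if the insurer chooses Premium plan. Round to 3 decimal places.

E[Premium plan] = 0.25·(-6) + 0.75·(-8) = (-1.5) + (-6) = -7.5

-7.500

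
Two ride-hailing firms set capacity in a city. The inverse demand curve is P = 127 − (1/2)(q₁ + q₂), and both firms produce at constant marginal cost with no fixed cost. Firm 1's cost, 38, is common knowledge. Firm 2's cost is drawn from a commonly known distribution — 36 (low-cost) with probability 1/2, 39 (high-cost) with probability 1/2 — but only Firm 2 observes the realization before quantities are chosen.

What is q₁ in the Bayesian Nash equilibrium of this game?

59

Type-c best response for Firm 2: q₂(c) = (127 − c) − q₁/2.
Firm 1 maximizes expected profit; its first-order condition is 127 − q₁ − (1/2)E[q₂] − 38 = 0.
Substituting E[q₂] and solving: E[c₂] = 37.5, so q₁ = (127 − 2·38 + 37.5)/(3/2) = 59.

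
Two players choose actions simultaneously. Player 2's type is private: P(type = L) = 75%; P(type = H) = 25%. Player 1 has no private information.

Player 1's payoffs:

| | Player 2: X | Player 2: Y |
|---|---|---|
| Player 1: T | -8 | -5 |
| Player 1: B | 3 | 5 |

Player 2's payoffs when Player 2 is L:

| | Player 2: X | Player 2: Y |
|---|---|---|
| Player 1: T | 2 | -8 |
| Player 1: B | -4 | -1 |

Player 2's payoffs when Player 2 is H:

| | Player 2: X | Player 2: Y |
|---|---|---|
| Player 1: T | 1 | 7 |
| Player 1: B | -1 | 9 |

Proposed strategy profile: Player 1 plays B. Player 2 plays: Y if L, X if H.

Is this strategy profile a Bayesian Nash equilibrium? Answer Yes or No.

Player 1 plays B: E[B] = 0.75·(5) + 0.25·(3) = 4.5; E[T] = -5.75. Best-responding. ✓
Player 2 (type L), facing B: X gives -4, Y gives -1. Proposed Y is best. ✓
Player 2 (type H), facing B: X gives -1, Y gives 9. Proposed X is not best — profitable deviation exists. ✗

No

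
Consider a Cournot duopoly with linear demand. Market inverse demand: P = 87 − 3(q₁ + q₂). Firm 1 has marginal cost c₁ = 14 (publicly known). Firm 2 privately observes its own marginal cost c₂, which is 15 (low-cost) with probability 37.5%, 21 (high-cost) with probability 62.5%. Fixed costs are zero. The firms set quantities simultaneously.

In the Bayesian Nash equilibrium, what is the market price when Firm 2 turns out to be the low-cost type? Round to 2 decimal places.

Type-c best response for Firm 2: q₂(c) = (87 − c)/6 − q₁/2.
Firm 1 maximizes expected profit; its first-order condition is 87 − 6q₁ − 3E[q₂] − 14 = 0.
Substituting E[q₂] and solving: E[c₂] = 18.75, so q₁ = (87 − 2·14 + 18.75)/9 = 8.63889.
q₂(low-cost) = 7.68056, so P = 87 − 3·(8.63889 + 7.68056) = 38.0417.

38.04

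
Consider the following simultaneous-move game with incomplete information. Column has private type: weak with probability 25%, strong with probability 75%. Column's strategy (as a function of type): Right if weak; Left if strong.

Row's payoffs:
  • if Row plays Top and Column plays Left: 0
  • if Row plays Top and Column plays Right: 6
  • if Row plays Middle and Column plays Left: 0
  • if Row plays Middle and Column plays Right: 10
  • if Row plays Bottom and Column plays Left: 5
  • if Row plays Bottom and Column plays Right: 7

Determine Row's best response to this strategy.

E[Top] = 0.25·(6) + 0.75·(0) = 1.5
E[Middle] = 0.25·(10) + 0.75·(0) = 2.5
E[Bottom] = 0.25·(7) + 0.75·(5) = 5.5
Best response: Bottom (5.5 is the largest).

Bottom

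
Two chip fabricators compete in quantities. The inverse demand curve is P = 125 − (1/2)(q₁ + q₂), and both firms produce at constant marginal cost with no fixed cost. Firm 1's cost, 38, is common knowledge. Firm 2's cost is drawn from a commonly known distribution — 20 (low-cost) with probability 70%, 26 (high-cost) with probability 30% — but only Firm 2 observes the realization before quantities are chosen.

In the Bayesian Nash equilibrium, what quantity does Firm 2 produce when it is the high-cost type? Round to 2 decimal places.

Type-c best response for Firm 2: q₂(c) = (125 − c) − q₁/2.
Firm 1 maximizes expected profit; its first-order condition is 125 − q₁ − (1/2)E[q₂] − 38 = 0.
Substituting E[q₂] and solving: E[c₂] = 21.8, so q₁ = (125 − 2·38 + 21.8)/(3/2) = 47.2.
q₂(high-cost) = (125 − 26 − (1/2)·47.2) = 75.4.

75.40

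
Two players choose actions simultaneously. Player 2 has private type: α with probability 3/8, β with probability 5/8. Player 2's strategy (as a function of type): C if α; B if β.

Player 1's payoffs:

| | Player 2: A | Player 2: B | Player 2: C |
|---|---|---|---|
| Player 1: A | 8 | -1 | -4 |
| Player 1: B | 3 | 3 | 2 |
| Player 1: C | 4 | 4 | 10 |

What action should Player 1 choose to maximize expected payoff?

C

E[A] = 3/8·(-4) + 5/8·(-1) = -17/8
E[B] = 3/8·(2) + 5/8·(3) = 21/8
E[C] = 3/8·(10) + 5/8·(4) = 25/4
Best response: C (25/4 is the largest).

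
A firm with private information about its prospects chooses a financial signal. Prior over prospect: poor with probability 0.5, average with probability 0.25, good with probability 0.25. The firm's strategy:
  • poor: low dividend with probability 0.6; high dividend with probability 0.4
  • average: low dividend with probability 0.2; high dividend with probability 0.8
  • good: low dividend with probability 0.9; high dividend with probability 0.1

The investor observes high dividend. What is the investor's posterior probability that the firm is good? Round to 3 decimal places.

Apply Bayes' rule using the sender's strategy as the likelihood.
P(high dividend) = 0.5·0.4 + 0.25·0.8 + 0.25·0.1 = 0.425
P(good | high dividend) = (0.25·0.1) / 0.425 = 0.025 / 0.425 = 0.0588235

0.059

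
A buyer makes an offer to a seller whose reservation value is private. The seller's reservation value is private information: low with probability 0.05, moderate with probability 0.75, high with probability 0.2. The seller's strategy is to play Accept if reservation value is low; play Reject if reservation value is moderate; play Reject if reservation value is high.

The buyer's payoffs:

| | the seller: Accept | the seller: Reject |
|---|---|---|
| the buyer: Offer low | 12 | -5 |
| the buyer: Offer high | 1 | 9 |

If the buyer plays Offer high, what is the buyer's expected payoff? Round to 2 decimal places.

Take the expectation over the seller's reservation value, weighting each type's action by its prior probability.
E[Offer high] = 0.05·1 + 0.75·9 + 0.2·9 = 0.05 + 6.75 + 1.8 = 8.6

8.60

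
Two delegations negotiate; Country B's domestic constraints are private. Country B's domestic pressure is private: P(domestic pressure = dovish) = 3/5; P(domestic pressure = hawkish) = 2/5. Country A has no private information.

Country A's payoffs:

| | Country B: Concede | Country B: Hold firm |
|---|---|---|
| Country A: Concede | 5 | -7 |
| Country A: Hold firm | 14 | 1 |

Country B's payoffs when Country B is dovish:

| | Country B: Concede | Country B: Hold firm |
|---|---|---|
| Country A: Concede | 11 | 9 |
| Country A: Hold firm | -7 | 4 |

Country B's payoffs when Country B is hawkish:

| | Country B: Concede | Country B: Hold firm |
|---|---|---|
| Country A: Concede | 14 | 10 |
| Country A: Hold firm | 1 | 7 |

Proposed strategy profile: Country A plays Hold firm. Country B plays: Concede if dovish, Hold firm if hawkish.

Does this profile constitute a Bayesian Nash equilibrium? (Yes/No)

No

Country A plays Hold firm: E[Hold firm] = 3/5·(14) + 2/5·(1) = 44/5; E[Concede] = 1/5. Best-responding. ✓
Country B (domestic pressure dovish), facing Hold firm: Concede gives -7, Hold firm gives 4. Proposed Concede is not best — profitable deviation exists. ✗
Country B (domestic pressure hawkish), facing Hold firm: Concede gives 1, Hold firm gives 7. Proposed Hold firm is best. ✓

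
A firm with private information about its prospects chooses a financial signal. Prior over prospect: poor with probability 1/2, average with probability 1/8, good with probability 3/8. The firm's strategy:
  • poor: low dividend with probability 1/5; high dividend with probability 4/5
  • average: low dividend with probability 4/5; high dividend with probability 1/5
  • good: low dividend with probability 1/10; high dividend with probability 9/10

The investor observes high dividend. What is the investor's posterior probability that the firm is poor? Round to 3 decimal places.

Apply Bayes' rule using the sender's strategy as the likelihood.
P(high dividend) = (1/2)·(4/5) + (1/8)·(1/5) + (3/8)·(9/10) = 61/80
P(poor | high dividend) = ((1/2)·(4/5)) / (61/80) = (2/5) / (61/80) = 32/61

0.525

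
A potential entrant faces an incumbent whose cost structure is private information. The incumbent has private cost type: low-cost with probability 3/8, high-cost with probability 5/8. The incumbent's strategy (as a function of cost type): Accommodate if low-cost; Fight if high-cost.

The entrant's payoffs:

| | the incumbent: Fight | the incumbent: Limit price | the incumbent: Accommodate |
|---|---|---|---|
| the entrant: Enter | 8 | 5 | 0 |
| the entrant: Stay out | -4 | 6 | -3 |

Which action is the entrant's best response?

Enter

E[Enter] = 3/8·(0) + 5/8·(8) = 5
E[Stay out] = 3/8·(-3) + 5/8·(-4) = -29/8
Best response: Enter (5 is the largest).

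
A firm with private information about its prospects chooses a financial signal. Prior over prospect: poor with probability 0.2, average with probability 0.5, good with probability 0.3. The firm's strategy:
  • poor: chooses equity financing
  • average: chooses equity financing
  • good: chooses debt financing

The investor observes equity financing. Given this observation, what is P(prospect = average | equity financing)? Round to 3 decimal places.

P(equity financing) = 0.2·1 + 0.5·1 + 0.3·0 = 0.7
P(average | equity financing) = (0.5·1) / 0.7 = 0.5 / 0.7 = 0.714286

0.714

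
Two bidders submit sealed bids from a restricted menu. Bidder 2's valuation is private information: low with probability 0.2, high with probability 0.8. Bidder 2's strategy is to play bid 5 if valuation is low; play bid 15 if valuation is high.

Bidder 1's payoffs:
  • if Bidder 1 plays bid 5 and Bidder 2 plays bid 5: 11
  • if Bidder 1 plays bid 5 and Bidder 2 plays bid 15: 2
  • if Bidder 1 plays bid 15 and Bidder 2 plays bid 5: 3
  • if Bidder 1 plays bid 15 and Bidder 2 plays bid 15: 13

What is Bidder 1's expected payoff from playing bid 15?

11

E[bid 15] = 0.2·3 + 0.8·13 = 0.6 + 10.4 = 11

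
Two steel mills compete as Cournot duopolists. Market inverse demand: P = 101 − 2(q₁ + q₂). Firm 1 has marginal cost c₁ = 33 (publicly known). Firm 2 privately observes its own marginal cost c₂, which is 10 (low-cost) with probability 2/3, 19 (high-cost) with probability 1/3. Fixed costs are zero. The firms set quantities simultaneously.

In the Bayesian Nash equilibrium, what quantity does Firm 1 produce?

Each type of Firm 2 best-responds to q₁; Firm 1 best-responds to the expected q₂ over Firm 2's types.
Firm 2 with cost c maximizes (101 − 2(q₁+q₂) − c)·q₂, giving q₂(c) = (101 − c − 2q₁)/4.
E[c₂] = 2/3·10 + 1/3·19 = 13
Firm 1's FOC against E[q₂] yields q₁ = (101 − 2·33 + E[c₂])/6 = (101 − 66 + 13)/6 = 8.

8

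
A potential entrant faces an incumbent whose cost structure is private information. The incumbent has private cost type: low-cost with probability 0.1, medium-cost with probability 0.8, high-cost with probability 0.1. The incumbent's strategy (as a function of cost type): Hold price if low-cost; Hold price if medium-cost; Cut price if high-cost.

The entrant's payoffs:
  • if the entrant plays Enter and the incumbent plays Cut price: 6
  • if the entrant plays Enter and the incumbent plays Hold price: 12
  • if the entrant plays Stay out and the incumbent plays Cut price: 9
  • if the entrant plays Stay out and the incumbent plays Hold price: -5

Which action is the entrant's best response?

Compute the entrant's expected payoff for each action, taking the expectation over the incumbent's type.
E[Enter] = 0.1·(12) + 0.8·(12) + 0.1·(6) = 11.4
E[Stay out] = 0.1·(-5) + 0.8·(-5) + 0.1·(9) = -3.6
Best response: Enter (11.4 is the largest).

Enter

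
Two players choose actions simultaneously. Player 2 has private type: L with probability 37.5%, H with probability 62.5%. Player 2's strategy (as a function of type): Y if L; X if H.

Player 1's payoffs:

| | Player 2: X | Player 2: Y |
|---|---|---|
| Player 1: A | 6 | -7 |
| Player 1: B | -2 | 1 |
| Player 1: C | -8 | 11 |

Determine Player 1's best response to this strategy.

A

E[A] = 0.375·(-7) + 0.625·(6) = 1.125
E[B] = 0.375·(1) + 0.625·(-2) = -0.875
E[C] = 0.375·(11) + 0.625·(-8) = -0.875
Best response: A (1.125 is the largest).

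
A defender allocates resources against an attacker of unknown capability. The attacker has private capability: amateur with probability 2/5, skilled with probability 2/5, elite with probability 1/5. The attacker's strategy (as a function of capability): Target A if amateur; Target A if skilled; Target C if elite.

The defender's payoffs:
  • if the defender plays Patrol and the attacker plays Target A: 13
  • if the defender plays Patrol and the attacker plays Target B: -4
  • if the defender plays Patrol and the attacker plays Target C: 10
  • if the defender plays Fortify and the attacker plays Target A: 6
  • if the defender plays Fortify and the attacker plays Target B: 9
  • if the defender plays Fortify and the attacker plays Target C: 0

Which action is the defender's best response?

Compute the defender's expected payoff for each action, taking the expectation over the attacker's type.
E[Patrol] = 2/5·(13) + 2/5·(13) + 1/5·(10) = 62/5
E[Fortify] = 2/5·(6) + 2/5·(6) + 1/5·(0) = 24/5
Best response: Patrol (62/5 is the largest).

Patrol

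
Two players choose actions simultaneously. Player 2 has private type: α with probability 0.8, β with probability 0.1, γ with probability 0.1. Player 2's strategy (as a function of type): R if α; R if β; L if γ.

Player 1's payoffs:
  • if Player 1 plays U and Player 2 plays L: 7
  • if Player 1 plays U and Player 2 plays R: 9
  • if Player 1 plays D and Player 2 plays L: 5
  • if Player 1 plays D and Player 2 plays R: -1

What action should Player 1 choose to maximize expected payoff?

Compute Player 1's expected payoff for each action, taking the expectation over Player 2's type.
E[U] = 0.8·(9) + 0.1·(9) + 0.1·(7) = 8.8
E[D] = 0.8·(-1) + 0.1·(-1) + 0.1·(5) = -0.4
Best response: U (8.8 is the largest).

U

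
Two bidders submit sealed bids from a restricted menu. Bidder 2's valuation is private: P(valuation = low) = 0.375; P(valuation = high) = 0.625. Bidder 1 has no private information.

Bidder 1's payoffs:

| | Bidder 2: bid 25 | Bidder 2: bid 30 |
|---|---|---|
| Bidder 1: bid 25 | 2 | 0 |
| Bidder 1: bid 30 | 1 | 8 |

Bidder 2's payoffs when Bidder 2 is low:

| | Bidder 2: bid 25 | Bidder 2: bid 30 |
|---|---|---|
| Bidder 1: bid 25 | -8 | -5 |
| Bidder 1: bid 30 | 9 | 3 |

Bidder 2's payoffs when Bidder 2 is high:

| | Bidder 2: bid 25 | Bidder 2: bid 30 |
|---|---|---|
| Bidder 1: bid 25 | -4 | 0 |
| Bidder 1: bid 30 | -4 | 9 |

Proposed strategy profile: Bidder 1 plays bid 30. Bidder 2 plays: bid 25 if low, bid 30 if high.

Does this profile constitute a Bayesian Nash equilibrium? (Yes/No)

Yes

Bidder 1 plays bid 30: E[bid 30] = 0.375·(1) + 0.625·(8) = 5.375; E[bid 25] = 0.75. Best-responding. ✓
Bidder 2 (valuation low), facing bid 30: bid 25 gives 9, bid 30 gives 3. Proposed bid 25 is best. ✓
Bidder 2 (valuation high), facing bid 30: bid 25 gives -4, bid 30 gives 9. Proposed bid 30 is best. ✓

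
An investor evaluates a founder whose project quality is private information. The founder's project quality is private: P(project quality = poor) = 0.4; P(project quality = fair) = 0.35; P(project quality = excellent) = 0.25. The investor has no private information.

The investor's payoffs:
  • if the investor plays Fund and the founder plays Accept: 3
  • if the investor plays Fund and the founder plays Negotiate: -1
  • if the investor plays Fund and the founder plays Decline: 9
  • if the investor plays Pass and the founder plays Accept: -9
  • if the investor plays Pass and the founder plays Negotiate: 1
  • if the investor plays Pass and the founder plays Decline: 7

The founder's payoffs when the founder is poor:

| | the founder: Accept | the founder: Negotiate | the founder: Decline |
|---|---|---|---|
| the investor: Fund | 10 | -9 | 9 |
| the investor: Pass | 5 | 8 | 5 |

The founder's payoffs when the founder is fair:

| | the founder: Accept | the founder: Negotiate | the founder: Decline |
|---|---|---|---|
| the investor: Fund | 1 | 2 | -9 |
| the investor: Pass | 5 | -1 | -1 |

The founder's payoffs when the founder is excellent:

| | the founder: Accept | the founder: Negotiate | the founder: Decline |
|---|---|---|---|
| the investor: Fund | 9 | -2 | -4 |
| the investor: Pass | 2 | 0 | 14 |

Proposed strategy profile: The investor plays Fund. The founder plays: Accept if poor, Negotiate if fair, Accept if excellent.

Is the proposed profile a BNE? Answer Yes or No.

Yes

A profile is a BNE iff every type of every player is best-responding given beliefs about the other side.
The investor plays Fund: E[Fund] = 0.4·(3) + 0.35·(-1) + 0.25·(3) = 1.6; E[Pass] = -5.5. Best-responding. ✓
The founder (project quality poor), facing Fund: Accept gives 10, Negotiate gives -9, Decline gives 9. Proposed Accept is best. ✓
The founder (project quality fair), facing Fund: Accept gives 1, Negotiate gives 2, Decline gives -9. Proposed Negotiate is best. ✓
The founder (project quality excellent), facing Fund: Accept gives 9, Negotiate gives -2, Decline gives -4. Proposed Accept is best. ✓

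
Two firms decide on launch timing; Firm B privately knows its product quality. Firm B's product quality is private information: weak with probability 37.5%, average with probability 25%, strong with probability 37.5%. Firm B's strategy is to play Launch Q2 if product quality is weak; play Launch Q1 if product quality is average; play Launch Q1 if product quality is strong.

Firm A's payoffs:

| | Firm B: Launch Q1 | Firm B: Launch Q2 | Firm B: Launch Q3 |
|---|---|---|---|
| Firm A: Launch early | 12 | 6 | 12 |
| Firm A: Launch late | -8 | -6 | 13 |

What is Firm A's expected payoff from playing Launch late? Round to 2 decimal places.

E[Launch late] = 0.375·(-6) + 0.25·(-8) + 0.375·(-8) = (-2.25) + (-2) + (-3) = -7.25

-7.25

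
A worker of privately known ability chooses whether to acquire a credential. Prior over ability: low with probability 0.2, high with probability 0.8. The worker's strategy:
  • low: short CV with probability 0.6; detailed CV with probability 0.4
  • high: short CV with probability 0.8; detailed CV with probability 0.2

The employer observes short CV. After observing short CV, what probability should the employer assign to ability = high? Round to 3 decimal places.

0.842

Apply Bayes' rule using the sender's strategy as the likelihood.
P(short CV) = 0.2·0.6 + 0.8·0.8 = 0.76
P(high | short CV) = (0.8·0.8) / 0.76 = 0.64 / 0.76 = 0.842105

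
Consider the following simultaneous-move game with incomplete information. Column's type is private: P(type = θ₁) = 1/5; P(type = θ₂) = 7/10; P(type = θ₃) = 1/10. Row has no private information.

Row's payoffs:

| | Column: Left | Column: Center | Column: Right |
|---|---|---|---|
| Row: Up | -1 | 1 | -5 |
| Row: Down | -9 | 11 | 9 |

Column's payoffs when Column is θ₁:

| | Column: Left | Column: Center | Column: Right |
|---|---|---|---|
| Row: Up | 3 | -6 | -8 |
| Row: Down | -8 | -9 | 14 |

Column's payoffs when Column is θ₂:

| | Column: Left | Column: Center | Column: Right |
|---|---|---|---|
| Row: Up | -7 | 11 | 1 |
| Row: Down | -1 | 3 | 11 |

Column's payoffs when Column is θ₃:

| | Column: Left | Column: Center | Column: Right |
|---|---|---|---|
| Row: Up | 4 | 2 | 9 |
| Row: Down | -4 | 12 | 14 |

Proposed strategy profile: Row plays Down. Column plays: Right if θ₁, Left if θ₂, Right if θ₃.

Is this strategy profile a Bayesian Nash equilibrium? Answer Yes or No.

No

Row plays Down: E[Down] = 1/5·(9) + 7/10·(-9) + 1/10·(9) = -18/5; E[Up] = -11/5. Not best-responding. ✗
Column (type θ₁), facing Down: Left gives -8, Center gives -9, Right gives 14. Proposed Right is best. ✓
Column (type θ₂), facing Down: Left gives -1, Center gives 3, Right gives 11. Proposed Left is not best — profitable deviation exists. ✗
Column (type θ₃), facing Down: Left gives -4, Center gives 12, Right gives 14. Proposed Right is best. ✓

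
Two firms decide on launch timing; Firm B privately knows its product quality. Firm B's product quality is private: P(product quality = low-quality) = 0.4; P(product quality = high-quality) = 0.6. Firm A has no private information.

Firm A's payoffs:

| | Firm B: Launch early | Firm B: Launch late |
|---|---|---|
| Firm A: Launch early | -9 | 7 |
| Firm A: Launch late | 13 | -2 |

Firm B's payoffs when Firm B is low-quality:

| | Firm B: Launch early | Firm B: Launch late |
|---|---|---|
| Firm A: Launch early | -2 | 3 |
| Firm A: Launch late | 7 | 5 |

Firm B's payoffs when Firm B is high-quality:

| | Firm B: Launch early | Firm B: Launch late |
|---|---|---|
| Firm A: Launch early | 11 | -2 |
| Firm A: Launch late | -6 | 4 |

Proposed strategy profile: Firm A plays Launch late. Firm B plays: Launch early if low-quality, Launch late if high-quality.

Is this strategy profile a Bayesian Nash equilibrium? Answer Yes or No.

Firm A plays Launch late: E[Launch late] = 0.4·(13) + 0.6·(-2) = 4; E[Launch early] = 0.6. Best-responding. ✓
Firm B (product quality low-quality), facing Launch late: Launch early gives 7, Launch late gives 5. Proposed Launch early is best. ✓
Firm B (product quality high-quality), facing Launch late: Launch early gives -6, Launch late gives 4. Proposed Launch late is best. ✓

Yes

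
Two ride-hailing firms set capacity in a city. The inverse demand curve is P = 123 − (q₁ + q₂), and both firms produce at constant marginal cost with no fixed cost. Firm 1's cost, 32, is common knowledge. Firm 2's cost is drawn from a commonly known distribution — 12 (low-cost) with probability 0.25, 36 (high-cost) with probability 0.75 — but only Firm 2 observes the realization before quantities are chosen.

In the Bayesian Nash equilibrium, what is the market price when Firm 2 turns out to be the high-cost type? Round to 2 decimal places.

64.67

Each type of Firm 2 best-responds to q₁; Firm 1 best-responds to the expected q₂ over Firm 2's types.
Firm 2 with cost c maximizes (123 − (q₁+q₂) − c)·q₂, giving q₂(c) = (123 − c − q₁)/2.
E[c₂] = 0.25·12 + 0.75·36 = 30
Firm 1's FOC against E[q₂] yields q₁ = (123 − 2·32 + E[c₂])/3 = (123 − 64 + 30)/3 = 29.6667.
q₂(high-cost) = 28.6667, so P = 123 − (29.6667 + 28.6667) = 64.6667.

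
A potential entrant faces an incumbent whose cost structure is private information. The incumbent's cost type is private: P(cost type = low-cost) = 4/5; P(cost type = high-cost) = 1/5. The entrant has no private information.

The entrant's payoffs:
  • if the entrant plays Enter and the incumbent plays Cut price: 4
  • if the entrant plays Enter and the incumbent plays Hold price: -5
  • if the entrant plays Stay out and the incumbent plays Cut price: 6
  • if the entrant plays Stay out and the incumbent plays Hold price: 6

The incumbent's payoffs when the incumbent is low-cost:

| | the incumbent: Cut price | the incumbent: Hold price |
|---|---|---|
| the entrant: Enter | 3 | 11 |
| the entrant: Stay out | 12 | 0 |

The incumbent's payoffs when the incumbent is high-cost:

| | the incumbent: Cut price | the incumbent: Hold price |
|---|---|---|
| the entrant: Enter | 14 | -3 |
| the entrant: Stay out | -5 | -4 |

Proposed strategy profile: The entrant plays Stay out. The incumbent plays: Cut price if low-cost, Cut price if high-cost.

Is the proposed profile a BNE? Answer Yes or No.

The entrant plays Stay out: E[Stay out] = 4/5·(6) + 1/5·(6) = 6; E[Enter] = 4. Best-responding. ✓
The incumbent (cost type low-cost), facing Stay out: Cut price gives 12, Hold price gives 0. Proposed Cut price is best. ✓
The incumbent (cost type high-cost), facing Stay out: Cut price gives -5, Hold price gives -4. Proposed Cut price is not best — profitable deviation exists. ✗

No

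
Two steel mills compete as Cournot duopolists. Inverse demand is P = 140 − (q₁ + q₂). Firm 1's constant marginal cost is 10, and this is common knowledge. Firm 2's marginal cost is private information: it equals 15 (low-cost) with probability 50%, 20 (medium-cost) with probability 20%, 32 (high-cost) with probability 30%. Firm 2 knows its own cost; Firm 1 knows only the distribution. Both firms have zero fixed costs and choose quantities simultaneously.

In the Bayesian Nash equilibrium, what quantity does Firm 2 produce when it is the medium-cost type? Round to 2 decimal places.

Each type of Firm 2 best-responds to q₁; Firm 1 best-responds to the expected q₂ over Firm 2's types.
Firm 2 with cost c maximizes (140 − (q₁+q₂) − c)·q₂, giving q₂(c) = (140 − c − q₁)/2.
E[c₂] = 0.5·15 + 0.2·20 + 0.3·32 = 21.1
Firm 1's FOC against E[q₂] yields q₁ = (140 − 2·10 + E[c₂])/3 = (140 − 20 + 21.1)/3 = 47.0333.
q₂(medium-cost) = (140 − 20 − 47.0333)/2 = 36.4833.

36.48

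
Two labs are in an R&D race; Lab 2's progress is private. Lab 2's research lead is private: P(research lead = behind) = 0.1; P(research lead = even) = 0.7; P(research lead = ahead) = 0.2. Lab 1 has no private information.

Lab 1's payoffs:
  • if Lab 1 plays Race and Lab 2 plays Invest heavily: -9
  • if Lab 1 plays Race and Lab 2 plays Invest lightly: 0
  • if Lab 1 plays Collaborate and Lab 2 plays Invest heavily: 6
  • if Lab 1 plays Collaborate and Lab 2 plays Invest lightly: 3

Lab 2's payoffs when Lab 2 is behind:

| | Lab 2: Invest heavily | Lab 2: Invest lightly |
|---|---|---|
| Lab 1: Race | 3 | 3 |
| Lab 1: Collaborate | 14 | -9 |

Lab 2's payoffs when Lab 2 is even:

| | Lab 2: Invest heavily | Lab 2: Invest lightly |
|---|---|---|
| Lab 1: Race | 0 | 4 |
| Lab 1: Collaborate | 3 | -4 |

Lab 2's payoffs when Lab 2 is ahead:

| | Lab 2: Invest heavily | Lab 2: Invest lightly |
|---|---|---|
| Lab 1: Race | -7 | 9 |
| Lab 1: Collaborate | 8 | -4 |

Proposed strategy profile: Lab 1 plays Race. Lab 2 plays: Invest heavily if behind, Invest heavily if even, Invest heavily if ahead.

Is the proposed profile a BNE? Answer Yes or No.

No

A profile is a BNE iff every type of every player is best-responding given beliefs about the other side.
Lab 1 plays Race: E[Race] = 0.1·(-9) + 0.7·(-9) + 0.2·(-9) = -9; E[Collaborate] = 6. Not best-responding. ✗
Lab 2 (research lead behind), facing Race: Invest heavily gives 3, Invest lightly gives 3. Proposed Invest heavily is best. ✓
Lab 2 (research lead even), facing Race: Invest heavily gives 0, Invest lightly gives 4. Proposed Invest heavily is not best — profitable deviation exists. ✗
Lab 2 (research lead ahead), facing Race: Invest heavily gives -7, Invest lightly gives 9. Proposed Invest heavily is not best — profitable deviation exists. ✗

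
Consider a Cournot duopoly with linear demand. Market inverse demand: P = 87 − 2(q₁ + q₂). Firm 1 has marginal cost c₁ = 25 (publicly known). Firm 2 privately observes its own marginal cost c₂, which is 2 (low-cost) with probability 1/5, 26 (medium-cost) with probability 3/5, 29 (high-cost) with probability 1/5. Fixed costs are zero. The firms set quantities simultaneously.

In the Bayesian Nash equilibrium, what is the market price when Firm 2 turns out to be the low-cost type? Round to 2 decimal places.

34.70

Firm 2 with cost c maximizes (87 − 2(q₁+q₂) − c)·q₂, giving q₂(c) = (87 − c − 2q₁)/4.
E[c₂] = 1/5·2 + 3/5·26 + 1/5·29 = 21.8
Firm 1's FOC against E[q₂] yields q₁ = (87 − 2·25 + E[c₂])/6 = (87 − 50 + 21.8)/6 = 9.8.
q₂(low-cost) = 16.35, so P = 87 − 2·(9.8 + 16.35) = 34.7.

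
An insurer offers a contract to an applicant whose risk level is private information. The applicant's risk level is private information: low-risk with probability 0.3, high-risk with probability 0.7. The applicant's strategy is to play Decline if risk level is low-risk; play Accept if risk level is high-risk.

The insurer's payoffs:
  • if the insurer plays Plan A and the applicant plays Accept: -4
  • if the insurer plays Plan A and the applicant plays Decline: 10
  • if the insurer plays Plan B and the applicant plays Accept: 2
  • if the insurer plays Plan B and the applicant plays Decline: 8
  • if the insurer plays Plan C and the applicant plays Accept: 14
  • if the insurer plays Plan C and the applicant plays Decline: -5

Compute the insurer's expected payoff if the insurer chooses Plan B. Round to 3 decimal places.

3.800

E[Plan B] = 0.3·8 + 0.7·2 = 2.4 + 1.4 = 3.8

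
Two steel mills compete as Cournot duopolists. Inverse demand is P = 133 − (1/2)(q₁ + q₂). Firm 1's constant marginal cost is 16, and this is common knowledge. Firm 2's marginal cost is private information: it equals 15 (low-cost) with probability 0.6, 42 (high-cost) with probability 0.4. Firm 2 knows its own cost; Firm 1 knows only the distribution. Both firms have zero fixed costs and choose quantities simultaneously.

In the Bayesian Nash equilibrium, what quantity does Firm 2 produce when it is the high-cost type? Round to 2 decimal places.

48.73

Type-c best response for Firm 2: q₂(c) = (133 − c) − q₁/2.
Firm 1 maximizes expected profit; its first-order condition is 133 − q₁ − (1/2)E[q₂] − 16 = 0.
Substituting E[q₂] and solving: E[c₂] = 25.8, so q₁ = (133 − 2·16 + 25.8)/(3/2) = 84.5333.
q₂(high-cost) = (133 − 42 − (1/2)·84.5333) = 48.7333.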